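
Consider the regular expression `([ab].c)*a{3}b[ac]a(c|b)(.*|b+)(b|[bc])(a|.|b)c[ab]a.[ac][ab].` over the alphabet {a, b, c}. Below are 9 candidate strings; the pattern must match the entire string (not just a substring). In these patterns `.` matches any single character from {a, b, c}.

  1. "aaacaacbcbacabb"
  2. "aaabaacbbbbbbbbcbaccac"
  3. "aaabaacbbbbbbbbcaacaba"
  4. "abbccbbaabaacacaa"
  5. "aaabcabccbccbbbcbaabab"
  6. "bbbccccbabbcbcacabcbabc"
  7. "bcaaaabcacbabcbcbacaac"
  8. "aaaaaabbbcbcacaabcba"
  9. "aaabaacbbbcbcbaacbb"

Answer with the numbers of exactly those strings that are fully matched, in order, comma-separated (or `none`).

1 → no match
2 → match
3 → match
4 → no match
5 → no match
6 → no match
7 → no match
8 → no match
9 → match

2, 3, 9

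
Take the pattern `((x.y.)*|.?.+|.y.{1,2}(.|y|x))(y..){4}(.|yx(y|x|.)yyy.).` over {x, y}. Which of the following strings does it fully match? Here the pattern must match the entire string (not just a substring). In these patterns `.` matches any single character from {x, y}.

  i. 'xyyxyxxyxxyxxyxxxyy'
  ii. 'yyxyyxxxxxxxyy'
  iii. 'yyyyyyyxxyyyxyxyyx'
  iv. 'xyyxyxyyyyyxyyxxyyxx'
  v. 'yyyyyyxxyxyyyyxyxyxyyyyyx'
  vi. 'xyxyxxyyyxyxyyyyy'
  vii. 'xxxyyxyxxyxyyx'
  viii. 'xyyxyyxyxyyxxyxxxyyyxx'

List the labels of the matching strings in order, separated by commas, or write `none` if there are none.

i → no match
ii → no match
iii → no match
iv → no match
v → no match
vi → no match
vii → no match
viii → no match

none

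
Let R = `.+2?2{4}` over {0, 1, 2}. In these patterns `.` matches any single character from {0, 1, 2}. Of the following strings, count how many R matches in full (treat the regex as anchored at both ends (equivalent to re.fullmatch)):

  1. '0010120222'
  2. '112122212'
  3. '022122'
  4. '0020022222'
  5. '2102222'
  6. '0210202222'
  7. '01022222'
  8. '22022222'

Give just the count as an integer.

1 → no match
2 → no match
3 → no match
4 → match
5 → match
6 → match
7 → match
8 → match
Total matched: 5

5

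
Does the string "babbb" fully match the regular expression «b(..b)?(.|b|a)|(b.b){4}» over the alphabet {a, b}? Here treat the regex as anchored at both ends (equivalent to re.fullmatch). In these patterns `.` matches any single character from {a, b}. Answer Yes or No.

Yes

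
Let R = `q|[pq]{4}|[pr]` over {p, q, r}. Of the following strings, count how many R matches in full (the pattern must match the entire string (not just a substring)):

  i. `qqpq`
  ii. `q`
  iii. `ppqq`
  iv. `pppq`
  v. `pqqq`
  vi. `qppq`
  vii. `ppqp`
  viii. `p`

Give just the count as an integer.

8

i → match
ii → match
iii → match
iv → match
v → match
vi → match
vii → match
viii → match
Total matched: 8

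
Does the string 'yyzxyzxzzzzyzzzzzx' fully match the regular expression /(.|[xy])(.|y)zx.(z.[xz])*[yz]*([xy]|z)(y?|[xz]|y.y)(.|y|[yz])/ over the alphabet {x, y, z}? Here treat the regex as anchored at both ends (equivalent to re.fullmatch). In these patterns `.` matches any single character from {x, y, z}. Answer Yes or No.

Yes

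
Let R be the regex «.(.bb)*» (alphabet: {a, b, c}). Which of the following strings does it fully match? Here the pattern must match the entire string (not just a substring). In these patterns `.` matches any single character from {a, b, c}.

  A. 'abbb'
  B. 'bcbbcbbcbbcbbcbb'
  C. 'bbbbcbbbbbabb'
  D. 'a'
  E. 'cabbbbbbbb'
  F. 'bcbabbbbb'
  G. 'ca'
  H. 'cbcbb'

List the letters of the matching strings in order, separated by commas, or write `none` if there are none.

A, B, C, D, E

A → match
B → match
C → match
D → match
E → match
F → no match
G → no match
H → no match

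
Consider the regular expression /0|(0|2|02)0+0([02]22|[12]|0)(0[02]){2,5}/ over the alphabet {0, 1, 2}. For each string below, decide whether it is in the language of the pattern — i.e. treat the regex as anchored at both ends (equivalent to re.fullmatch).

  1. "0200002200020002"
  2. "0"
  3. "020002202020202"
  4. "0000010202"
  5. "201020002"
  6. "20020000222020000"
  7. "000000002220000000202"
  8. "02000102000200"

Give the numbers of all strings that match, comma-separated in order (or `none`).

1 → match
2 → match
3 → match
4 → match
5 → no match
6 → no match
7 → match
8 → match

1, 2, 3, 4, 7, 8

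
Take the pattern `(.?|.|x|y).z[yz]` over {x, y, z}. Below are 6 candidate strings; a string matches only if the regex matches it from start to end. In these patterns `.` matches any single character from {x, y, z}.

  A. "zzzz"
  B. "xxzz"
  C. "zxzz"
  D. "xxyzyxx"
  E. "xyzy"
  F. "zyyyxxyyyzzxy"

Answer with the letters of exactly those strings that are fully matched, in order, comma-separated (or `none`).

A, B, C, E

A. "zzzz" → match
B. "xxzz" → match
C. "zxzz" → match
D. "xxyzyxx" → no match
E. "xyzy" → match
F → no match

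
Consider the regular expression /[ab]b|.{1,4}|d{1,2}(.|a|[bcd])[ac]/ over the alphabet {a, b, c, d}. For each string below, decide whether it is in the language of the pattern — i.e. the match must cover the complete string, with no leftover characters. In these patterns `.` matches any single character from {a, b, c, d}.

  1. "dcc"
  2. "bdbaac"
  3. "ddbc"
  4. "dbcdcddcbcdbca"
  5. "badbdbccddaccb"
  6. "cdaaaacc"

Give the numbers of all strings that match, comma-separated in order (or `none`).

1. "dcc" → match
2. "bdbaac" → no match
3. "ddbc" → match
4 → no match
5 → no match
6. "cdaaaacc" → no match

1, 3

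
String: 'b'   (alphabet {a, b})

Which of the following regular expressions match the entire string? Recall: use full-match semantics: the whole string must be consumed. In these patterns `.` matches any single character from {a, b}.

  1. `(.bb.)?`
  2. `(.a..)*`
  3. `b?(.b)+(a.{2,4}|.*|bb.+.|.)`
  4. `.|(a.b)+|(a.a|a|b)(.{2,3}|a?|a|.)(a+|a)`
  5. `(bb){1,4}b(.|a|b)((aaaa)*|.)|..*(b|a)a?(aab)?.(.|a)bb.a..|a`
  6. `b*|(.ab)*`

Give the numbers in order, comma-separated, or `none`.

4, 6

1 → no match
2 → no match
3 → no match
4 → match
5 → no match
6 → match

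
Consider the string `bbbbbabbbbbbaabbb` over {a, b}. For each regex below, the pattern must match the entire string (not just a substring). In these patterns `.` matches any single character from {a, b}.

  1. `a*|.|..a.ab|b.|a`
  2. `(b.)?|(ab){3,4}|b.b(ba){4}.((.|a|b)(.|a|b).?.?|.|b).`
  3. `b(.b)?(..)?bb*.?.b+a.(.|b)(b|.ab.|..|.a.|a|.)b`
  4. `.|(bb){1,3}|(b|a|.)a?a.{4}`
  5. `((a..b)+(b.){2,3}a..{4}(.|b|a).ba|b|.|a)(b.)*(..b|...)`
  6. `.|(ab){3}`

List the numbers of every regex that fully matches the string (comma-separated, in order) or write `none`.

1 → no match
2 → no match
3 → match
4 → no match
5 → no match
6 → no match

3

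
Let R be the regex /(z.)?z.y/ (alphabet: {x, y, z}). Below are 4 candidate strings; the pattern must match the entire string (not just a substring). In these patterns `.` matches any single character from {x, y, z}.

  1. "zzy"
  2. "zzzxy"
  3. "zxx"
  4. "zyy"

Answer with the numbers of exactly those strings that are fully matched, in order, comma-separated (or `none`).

1, 2, 4

1 → match
2 → match
3 → no match — must end with "y"
4 → match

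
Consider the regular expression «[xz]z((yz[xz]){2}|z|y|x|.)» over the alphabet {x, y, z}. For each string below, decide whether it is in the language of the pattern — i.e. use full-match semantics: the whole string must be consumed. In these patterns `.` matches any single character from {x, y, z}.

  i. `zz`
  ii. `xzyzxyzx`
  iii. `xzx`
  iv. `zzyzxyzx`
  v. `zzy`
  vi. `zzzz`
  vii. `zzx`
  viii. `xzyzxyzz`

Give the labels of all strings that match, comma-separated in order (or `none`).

i → no match
ii → match
iii → match
iv → match
v → match
vi → no match
vii → match
viii → match

ii, iii, iv, v, vii, viii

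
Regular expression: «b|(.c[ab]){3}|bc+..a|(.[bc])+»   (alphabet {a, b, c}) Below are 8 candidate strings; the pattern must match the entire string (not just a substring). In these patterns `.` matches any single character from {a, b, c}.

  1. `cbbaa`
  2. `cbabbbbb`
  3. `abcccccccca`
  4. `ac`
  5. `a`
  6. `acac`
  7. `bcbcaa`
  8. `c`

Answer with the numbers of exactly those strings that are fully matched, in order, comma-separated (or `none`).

1 → no match
2 → match
3 → no match
4 → match
5 → no match
6 → match
7 → no match
8 → no match

2, 4, 6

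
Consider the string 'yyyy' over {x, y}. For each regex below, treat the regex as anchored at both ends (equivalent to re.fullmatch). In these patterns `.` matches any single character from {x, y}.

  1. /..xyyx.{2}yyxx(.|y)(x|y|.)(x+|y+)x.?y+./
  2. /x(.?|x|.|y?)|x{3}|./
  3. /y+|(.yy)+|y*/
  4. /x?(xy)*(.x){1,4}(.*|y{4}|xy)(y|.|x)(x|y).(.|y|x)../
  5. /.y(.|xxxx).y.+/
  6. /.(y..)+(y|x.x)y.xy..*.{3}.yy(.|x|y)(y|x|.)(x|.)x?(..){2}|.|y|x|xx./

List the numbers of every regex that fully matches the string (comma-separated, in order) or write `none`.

3

1 → no match
2 → no match
3 → match
4 → no match
5 → no match
6 → no match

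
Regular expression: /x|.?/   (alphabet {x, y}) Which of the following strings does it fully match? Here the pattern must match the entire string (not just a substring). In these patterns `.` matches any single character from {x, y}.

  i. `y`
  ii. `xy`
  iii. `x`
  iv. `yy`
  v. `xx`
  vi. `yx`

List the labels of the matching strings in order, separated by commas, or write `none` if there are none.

i, iii

i → match
ii → no match
iii → match
iv → no match
v → no match
vi → no match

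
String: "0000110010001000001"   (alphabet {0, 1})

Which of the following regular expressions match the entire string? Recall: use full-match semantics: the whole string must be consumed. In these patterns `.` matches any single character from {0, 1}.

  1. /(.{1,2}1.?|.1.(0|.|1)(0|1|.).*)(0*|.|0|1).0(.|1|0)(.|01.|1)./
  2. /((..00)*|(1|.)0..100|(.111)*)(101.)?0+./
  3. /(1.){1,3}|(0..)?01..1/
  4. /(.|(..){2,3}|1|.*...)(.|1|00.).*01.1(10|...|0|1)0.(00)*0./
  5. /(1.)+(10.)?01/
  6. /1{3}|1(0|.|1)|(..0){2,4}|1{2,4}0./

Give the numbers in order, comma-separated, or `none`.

1 → no match
2 → match
3 → no match
4 → no match
5 → no match — must start with "1"
6 → no match

2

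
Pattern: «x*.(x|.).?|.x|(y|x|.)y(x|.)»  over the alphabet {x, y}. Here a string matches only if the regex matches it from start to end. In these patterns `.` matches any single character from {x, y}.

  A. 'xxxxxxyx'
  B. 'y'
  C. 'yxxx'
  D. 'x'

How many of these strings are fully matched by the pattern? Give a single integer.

1

A → match
B → no match
C → no match
D → no match
Total matched: 1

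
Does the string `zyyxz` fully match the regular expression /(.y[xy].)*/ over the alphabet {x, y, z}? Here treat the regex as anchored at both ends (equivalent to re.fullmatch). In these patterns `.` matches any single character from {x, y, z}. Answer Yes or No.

No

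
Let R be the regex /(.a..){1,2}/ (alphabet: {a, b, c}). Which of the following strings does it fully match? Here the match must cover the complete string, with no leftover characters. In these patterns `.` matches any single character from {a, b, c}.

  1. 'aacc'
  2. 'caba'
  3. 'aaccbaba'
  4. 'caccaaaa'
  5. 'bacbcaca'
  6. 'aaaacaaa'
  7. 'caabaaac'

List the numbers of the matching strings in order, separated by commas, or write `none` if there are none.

1, 2, 3, 4, 5, 6, 7

1 → match
2 → match
3 → match
4 → match
5 → match
6 → match
7 → match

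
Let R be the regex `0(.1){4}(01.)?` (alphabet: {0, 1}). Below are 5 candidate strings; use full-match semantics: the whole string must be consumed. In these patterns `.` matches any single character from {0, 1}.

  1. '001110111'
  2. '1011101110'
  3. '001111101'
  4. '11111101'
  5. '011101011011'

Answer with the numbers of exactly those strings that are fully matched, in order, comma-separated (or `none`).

1. '001110111' → match
2. '1011101110' → no match — must start with '0'
3. '001111101' → match
4. '11111101' → no match — must start with '0'
5. '011101011011' → no match

1, 3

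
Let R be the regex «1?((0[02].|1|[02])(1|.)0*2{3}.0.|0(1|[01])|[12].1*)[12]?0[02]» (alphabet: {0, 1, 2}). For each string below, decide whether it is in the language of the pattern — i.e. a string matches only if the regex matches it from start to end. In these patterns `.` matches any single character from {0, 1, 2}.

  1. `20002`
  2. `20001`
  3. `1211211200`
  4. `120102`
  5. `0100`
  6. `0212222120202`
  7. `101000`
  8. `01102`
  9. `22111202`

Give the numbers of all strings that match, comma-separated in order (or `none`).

4, 5, 8, 9

1. `20002` → no match
2. `20001` → no match
3. `1211211200` → no match
4. `120102` → match
5. `0100` → match
6 → no match
7. `101000` → no match
8. `01102` → match
9. `22111202` → match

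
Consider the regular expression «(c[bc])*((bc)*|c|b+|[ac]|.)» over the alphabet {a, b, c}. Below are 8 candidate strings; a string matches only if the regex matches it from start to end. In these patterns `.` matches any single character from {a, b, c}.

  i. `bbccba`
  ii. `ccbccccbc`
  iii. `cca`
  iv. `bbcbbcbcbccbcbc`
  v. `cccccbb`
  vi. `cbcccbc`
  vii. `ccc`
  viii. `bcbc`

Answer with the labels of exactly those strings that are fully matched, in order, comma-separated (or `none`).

iii, v, vi, vii, viii

i → no match
ii → no match
iii → match
iv → no match
v → match
vi → match
vii → match
viii → match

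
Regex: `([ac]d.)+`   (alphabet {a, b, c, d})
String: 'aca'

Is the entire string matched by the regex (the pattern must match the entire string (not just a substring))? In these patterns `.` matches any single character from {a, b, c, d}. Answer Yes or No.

No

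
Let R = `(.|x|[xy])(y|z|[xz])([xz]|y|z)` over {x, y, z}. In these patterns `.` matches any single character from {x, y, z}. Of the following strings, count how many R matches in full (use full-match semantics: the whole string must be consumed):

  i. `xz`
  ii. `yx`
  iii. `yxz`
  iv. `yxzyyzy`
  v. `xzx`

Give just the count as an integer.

i. `xz` → no match
ii. `yx` → no match
iii. `yxz` → match
iv. `yxzyyzy` → no match
v. `xzx` → match
Total matched: 2

2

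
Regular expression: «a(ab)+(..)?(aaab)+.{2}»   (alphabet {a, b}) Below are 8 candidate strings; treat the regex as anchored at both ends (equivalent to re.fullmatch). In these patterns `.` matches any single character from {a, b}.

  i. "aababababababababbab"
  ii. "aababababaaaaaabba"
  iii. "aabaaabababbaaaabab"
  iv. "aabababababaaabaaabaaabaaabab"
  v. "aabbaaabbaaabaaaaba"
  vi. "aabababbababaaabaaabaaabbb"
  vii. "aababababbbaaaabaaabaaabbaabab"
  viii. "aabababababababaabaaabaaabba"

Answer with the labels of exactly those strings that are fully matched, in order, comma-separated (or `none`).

i → no match
ii → no match
iii → no match
iv → match
v → no match
vi → no match
vii → no match
viii → no match

iv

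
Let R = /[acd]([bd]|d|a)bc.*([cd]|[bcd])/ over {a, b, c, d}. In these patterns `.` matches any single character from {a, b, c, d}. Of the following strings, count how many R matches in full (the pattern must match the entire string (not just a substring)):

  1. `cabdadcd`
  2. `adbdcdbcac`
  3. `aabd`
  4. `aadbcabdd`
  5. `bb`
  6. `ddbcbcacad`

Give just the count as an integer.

1

1 → no match
2 → no match
3 → no match
4 → no match
5 → no match
6 → match
Total matched: 1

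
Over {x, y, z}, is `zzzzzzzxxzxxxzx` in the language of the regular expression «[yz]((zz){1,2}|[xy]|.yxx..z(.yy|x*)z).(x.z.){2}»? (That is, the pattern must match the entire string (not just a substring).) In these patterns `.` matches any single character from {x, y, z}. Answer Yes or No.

No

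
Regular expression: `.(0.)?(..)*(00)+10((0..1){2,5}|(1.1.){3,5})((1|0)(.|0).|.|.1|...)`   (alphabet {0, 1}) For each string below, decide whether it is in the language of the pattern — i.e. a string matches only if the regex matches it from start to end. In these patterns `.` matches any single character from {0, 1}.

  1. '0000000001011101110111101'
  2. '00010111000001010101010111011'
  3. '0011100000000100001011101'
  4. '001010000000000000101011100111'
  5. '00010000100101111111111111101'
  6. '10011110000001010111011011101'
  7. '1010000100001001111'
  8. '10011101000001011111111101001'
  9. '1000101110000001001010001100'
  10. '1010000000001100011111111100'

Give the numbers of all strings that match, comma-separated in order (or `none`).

1, 2, 3, 7, 8, 9

1 → match
2 → match
3 → match
4 → no match
5 → no match
6 → no match
7 → match
8 → match
9 → match
10 → no match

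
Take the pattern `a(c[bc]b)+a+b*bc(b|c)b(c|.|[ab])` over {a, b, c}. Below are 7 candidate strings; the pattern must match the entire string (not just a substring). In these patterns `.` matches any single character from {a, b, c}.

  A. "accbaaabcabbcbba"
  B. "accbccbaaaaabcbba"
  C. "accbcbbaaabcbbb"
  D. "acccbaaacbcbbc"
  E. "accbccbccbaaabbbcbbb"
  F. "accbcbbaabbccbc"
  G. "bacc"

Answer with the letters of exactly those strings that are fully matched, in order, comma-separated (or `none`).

A → no match
B → match
C → match
D → no match
E → match
F → match
G → no match — must start with "ac"

B, C, E, F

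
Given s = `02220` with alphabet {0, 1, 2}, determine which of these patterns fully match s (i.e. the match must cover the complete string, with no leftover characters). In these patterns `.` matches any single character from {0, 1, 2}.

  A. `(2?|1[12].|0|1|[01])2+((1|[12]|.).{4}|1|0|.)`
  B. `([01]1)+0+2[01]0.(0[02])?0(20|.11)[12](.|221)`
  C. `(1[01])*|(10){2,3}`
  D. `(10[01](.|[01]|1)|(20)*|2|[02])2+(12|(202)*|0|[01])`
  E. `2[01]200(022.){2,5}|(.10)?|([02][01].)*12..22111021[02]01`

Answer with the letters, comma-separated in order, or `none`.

A → match
B → no match
C → no match
D → match
E → no match

A, D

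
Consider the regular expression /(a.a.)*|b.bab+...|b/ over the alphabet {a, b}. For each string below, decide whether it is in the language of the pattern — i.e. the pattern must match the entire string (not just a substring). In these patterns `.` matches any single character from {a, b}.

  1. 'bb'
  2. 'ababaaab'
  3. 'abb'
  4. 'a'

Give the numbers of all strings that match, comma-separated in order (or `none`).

2

1. 'bb' → no match
2. 'ababaaab' → match
3. 'abb' → no match
4. 'a' → no match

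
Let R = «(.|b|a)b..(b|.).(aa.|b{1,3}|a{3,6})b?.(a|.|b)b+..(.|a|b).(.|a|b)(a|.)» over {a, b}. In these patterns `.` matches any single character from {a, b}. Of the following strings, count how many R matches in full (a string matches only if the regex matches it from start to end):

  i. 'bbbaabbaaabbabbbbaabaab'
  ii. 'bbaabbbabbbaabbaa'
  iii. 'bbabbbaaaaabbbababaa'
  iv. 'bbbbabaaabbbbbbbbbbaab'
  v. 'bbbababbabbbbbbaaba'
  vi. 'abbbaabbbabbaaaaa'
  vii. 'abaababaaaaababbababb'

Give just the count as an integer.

5

i → no match
ii → match
iii → match
iv → match
v → match
vi → match
vii → no match
Total matched: 5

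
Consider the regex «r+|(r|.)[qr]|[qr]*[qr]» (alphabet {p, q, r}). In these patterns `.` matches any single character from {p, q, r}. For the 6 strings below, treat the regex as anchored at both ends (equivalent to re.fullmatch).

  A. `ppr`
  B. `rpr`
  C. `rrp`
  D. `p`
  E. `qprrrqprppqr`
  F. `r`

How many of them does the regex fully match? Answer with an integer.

1

A → no match
B → no match
C → no match
D → no match
E → no match
F → match
Total matched: 1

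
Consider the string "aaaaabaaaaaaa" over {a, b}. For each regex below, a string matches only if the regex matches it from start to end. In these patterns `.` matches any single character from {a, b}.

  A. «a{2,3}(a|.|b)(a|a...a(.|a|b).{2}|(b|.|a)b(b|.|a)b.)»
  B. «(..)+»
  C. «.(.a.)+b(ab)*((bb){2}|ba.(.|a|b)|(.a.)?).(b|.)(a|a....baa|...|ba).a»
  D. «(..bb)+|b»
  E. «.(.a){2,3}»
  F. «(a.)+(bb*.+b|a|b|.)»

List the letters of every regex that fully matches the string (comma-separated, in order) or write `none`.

F

A → no match
B → no match
C → no match
D → no match
E → no match
F → match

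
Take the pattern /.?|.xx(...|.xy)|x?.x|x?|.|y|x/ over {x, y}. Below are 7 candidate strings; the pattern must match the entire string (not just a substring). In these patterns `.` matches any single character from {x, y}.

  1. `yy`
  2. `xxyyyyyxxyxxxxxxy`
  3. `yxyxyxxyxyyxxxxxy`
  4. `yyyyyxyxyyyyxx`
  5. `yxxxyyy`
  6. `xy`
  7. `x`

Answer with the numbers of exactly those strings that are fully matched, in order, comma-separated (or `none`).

1. `yy` → no match
2 → no match
3 → no match
4 → no match
5. `yxxxyyy` → no match
6. `xy` → no match
7. `x` → match

7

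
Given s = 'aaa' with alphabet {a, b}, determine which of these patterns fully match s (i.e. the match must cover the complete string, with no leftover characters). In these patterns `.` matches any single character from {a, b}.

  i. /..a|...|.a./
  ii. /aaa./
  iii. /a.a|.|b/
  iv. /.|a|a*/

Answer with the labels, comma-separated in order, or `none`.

i, iii, iv

i → match
ii → no match
iii → match
iv → match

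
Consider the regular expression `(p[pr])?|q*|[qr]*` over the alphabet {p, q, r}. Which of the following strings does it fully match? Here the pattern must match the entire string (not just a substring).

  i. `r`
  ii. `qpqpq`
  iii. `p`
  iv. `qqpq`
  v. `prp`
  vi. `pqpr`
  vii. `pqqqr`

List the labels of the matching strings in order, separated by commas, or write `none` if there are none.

i

i → match
ii → no match
iii → no match
iv → no match
v → no match
vi → no match
vii → no match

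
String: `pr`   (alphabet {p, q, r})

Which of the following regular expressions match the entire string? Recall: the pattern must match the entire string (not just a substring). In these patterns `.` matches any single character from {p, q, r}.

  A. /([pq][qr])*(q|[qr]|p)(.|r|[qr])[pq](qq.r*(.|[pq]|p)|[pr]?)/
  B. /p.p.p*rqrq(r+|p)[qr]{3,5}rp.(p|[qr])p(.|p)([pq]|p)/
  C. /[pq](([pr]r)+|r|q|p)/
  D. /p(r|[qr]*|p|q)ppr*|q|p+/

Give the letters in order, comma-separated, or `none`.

A → no match
B → no match
C → match
D → no match

C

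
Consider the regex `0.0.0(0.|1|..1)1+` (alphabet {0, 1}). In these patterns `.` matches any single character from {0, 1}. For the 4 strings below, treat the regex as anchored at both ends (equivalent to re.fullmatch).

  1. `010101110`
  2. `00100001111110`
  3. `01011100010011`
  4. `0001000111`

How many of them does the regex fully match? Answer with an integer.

1 → no match — must end with `1`
2 → no match — must end with `1`
3 → no match
4 → match
Total matched: 1

1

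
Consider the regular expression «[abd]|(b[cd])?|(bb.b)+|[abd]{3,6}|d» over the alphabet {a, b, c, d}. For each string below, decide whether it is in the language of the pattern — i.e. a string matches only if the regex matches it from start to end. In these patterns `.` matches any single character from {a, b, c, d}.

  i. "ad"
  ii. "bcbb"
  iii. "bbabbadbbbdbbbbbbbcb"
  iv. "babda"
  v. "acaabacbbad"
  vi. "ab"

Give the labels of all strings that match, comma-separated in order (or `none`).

i → no match
ii → no match
iii → no match
iv → match
v → no match
vi → no match

iv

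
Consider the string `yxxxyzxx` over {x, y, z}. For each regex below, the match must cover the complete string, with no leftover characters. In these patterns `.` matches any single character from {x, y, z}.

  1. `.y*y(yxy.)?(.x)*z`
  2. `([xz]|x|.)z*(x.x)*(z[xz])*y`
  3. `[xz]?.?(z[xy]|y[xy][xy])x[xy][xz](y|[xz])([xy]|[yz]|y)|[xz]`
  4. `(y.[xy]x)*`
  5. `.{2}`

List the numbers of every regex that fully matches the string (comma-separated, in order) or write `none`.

3, 4

1 → no match — must end with `z`
2 → no match — must end with `y`
3 → match
4 → match
5 → no match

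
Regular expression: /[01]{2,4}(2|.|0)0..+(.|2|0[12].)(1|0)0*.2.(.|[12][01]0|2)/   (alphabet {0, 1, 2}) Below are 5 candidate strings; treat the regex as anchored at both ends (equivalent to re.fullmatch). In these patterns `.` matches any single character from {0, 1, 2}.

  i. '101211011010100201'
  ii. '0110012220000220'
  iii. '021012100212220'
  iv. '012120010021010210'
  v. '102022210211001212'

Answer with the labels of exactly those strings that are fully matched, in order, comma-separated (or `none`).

ii, v

i → no match
ii → match
iii → no match
iv → no match
v → match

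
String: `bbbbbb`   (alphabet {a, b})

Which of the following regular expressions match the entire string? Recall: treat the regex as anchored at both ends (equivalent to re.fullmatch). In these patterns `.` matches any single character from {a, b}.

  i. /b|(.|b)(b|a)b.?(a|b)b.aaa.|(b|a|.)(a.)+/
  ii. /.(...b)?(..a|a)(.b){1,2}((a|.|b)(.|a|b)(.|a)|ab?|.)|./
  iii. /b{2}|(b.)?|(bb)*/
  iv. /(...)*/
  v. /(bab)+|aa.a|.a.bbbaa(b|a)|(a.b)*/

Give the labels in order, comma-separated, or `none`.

i → no match
ii → no match
iii → match
iv → match
v → no match

iii, iv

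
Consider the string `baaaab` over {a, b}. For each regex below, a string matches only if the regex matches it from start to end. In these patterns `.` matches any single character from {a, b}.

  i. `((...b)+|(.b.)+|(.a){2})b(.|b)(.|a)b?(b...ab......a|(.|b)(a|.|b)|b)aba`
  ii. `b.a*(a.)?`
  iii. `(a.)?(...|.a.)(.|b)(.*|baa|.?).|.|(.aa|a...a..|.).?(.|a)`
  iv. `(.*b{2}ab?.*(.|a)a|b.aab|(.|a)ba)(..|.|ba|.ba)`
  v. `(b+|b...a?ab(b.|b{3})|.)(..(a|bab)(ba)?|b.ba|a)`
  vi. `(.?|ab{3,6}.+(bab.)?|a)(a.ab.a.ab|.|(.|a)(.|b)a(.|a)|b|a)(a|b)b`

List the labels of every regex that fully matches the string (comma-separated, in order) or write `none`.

i → no match — must end with `aba`
ii → match
iii → match
iv → no match
v → no match
vi → match

ii, iii, vi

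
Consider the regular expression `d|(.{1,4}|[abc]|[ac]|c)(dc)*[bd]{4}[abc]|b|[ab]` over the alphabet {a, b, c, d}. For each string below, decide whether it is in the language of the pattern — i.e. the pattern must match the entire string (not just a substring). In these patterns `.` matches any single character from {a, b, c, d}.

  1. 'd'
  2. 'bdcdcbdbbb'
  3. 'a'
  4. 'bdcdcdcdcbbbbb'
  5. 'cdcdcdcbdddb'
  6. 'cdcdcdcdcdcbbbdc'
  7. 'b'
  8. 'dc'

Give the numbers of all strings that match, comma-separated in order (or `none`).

1 → match
2 → match
3 → match
4 → match
5 → match
6 → match
7 → match
8 → no match

1, 2, 3, 4, 5, 6, 7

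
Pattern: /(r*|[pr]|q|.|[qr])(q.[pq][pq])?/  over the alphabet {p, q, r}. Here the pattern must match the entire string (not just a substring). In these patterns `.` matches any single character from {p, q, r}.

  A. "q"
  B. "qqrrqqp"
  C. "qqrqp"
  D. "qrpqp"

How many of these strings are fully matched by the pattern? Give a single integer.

A → match
B → no match
C → match
D → no match
Total matched: 2

2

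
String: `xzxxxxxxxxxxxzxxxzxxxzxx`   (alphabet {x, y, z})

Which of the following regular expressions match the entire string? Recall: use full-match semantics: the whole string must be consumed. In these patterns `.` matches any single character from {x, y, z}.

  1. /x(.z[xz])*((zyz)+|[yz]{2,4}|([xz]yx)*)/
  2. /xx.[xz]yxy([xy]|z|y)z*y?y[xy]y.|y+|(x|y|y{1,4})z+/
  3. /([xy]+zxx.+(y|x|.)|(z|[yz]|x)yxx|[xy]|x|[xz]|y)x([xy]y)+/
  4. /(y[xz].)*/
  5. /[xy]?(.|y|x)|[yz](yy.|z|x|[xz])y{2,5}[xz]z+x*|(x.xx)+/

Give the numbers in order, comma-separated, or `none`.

1 → no match
2 → no match
3 → no match — must end with `y`
4 → no match
5 → match

5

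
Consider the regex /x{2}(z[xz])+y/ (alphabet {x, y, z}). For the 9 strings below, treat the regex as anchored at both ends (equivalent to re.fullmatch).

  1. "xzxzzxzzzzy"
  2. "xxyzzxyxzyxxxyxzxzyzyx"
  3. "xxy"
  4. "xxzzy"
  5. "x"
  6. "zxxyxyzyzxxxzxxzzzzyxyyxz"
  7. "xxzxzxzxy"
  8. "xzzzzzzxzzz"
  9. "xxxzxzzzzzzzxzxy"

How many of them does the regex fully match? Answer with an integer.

2

1 → no match
2 → no match — must end with "y"
3 → no match
4 → match
5 → no match — must end with "y"
6 → no match — must start with "x"
7 → match
8 → no match — must end with "y"
9 → no match
Total matched: 2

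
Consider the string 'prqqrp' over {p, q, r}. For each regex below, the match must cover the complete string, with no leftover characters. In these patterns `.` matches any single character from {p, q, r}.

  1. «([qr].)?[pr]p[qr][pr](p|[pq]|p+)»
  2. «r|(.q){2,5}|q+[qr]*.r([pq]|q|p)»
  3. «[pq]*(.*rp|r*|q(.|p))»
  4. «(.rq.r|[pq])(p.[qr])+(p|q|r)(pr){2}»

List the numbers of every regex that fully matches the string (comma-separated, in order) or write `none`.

1 → no match
2 → no match
3 → match
4 → no match — must end with 'pr'

3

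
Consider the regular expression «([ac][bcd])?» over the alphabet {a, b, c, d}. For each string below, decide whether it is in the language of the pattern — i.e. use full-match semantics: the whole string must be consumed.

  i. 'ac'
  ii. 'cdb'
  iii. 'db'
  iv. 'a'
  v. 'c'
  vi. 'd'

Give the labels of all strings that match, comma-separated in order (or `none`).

i

i → match
ii → no match
iii → no match
iv → no match
v → no match
vi → no match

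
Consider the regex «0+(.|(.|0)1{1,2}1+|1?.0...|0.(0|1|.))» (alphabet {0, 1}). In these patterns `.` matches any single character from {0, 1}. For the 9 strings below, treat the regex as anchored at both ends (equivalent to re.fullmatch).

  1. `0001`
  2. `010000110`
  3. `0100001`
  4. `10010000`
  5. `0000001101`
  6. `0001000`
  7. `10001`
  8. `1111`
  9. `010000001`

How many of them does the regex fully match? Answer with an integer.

1. `0001` → match
2. `010000110` → no match
3. `0100001` → match
4. `10010000` → no match — must start with `0`
5. `0000001101` → no match
6. `0001000` → no match
7. `10001` → no match — must start with `0`
8. `1111` → no match — must start with `0`
9. `010000001` → no match
Total matched: 2

2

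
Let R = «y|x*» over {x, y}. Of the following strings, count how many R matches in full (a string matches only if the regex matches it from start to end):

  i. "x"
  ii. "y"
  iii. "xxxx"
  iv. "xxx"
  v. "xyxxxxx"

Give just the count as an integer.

i → match
ii → match
iii → match
iv → match
v → no match
Total matched: 4

4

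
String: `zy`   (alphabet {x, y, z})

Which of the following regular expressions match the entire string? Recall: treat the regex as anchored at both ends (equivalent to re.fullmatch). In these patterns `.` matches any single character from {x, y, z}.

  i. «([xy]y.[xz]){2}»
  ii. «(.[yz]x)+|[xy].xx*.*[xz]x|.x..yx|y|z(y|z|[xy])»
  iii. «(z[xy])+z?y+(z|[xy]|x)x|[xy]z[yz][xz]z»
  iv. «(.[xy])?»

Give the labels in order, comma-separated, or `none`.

i → no match
ii → match
iii → no match
iv → match

ii, iv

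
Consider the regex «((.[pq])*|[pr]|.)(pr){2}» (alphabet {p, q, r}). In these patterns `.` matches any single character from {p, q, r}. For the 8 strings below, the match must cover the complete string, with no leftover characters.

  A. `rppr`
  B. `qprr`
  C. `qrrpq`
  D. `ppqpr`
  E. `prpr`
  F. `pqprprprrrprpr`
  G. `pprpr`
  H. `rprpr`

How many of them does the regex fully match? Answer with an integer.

3

A → no match
B → no match — must end with `pr`
C → no match — must end with `pr`
D → no match
E → match
F → no match
G → match
H → match
Total matched: 3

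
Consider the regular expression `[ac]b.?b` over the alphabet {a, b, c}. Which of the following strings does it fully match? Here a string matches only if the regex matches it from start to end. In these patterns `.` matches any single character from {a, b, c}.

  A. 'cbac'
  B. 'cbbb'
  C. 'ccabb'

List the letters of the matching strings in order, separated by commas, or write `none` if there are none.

A → no match — must end with 'b'
B → match
C → no match

B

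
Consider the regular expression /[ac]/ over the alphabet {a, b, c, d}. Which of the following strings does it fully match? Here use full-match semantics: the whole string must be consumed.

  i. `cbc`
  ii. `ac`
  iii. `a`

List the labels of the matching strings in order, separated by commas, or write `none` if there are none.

iii

i → no match
ii → no match
iii → match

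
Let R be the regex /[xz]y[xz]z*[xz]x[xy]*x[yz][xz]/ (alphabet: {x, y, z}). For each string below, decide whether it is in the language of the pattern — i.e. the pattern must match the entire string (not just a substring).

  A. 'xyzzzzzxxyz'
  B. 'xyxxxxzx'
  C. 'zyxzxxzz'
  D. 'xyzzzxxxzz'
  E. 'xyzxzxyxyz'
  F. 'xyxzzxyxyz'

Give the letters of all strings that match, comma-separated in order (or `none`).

A, B, C, D, F

A. 'xyzzzzzxxyz' → match
B. 'xyxxxxzx' → match
C. 'zyxzxxzz' → match
D. 'xyzzzxxxzz' → match
E. 'xyzxzxyxyz' → no match
F. 'xyxzzxyxyz' → match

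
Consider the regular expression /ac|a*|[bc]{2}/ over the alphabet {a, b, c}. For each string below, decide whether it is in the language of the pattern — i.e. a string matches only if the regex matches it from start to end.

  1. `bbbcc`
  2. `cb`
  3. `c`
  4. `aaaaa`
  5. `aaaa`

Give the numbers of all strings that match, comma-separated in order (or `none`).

1. `bbbcc` → no match
2. `cb` → match
3. `c` → no match
4. `aaaaa` → match
5. `aaaa` → match

2, 4, 5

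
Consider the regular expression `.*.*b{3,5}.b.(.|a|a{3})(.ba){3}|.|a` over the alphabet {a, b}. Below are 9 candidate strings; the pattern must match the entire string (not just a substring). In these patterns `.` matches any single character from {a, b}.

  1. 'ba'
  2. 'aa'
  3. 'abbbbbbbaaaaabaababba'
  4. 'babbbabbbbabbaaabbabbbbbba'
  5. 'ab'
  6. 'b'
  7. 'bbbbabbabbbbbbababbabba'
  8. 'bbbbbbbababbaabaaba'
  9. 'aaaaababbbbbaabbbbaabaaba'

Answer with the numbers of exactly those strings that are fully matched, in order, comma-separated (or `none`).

1 → no match
2 → no match
3 → match
4 → no match
5 → no match
6 → match
7 → no match
8 → no match
9 → no match

3, 6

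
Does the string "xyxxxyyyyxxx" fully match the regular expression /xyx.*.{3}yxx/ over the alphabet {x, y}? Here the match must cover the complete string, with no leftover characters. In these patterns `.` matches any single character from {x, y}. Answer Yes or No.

No

Every match must end with "yxx", but "xyxxxyyyyxxx" does not.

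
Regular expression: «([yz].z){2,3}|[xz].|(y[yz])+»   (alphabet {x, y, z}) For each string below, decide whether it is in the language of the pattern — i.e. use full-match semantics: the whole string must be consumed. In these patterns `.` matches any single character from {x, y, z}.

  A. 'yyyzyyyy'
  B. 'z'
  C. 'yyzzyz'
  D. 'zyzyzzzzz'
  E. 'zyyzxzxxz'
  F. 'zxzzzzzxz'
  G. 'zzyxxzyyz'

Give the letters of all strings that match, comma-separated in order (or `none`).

A → match
B → no match
C → match
D → match
E → no match
F → match
G → no match

A, C, D, F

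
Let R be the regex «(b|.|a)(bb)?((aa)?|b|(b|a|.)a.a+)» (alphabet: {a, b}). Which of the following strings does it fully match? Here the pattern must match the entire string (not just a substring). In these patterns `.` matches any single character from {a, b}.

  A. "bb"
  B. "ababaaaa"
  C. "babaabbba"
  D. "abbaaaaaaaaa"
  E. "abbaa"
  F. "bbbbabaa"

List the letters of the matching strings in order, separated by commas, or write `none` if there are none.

A. "bb" → match
B. "ababaaaa" → match
C. "babaabbba" → no match
D. "abbaaaaaaaaa" → match
E. "abbaa" → match
F. "bbbbabaa" → match

A, B, D, E, F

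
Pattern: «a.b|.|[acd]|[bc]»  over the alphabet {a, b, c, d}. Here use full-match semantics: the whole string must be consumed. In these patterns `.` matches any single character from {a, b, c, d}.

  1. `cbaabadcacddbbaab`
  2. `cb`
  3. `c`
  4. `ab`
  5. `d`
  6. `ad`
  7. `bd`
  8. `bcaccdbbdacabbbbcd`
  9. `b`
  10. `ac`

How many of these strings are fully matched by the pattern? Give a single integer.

3

1 → no match
2. `cb` → no match
3. `c` → match
4. `ab` → no match
5. `d` → match
6. `ad` → no match
7. `bd` → no match
8 → no match
9. `b` → match
10. `ac` → no match
Total matched: 3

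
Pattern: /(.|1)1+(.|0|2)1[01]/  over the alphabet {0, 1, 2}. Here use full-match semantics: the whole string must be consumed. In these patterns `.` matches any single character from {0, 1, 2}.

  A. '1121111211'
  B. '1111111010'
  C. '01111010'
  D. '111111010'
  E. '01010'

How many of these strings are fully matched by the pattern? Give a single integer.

A → no match
B → match
C → match
D → match
E → match
Total matched: 4

4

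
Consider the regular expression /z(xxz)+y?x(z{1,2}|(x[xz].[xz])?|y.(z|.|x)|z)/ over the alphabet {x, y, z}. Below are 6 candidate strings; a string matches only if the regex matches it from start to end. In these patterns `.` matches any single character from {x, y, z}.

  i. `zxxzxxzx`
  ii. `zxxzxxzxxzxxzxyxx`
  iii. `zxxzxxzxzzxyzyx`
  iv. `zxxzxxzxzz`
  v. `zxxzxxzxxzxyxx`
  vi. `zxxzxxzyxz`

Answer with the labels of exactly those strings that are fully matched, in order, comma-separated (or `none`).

i, ii, iv, v, vi

i → match
ii → match
iii → no match
iv → match
v → match
vi → match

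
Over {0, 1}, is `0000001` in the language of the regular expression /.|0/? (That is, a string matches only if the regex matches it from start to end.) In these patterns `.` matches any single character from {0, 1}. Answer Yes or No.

No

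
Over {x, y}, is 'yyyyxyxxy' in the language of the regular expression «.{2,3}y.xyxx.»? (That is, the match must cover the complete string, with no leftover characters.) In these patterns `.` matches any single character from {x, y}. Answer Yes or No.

Yes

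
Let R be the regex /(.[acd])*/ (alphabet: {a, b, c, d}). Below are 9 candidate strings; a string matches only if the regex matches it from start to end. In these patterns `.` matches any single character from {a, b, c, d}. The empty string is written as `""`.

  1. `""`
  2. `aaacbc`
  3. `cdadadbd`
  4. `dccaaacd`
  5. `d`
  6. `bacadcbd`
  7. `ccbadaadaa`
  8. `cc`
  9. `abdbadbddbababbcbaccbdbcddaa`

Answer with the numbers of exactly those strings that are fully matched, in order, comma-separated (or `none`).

1 → match
2 → match
3 → match
4 → match
5 → no match
6 → match
7 → match
8 → match
9 → no match

1, 2, 3, 4, 6, 7, 8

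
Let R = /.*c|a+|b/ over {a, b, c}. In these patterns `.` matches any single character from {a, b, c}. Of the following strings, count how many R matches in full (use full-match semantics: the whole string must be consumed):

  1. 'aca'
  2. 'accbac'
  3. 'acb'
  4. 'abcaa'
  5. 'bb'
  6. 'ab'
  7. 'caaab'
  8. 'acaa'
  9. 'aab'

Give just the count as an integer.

1. 'aca' → no match
2. 'accbac' → match
3. 'acb' → no match
4. 'abcaa' → no match
5. 'bb' → no match
6. 'ab' → no match
7. 'caaab' → no match
8. 'acaa' → no match
9. 'aab' → no match
Total matched: 1

1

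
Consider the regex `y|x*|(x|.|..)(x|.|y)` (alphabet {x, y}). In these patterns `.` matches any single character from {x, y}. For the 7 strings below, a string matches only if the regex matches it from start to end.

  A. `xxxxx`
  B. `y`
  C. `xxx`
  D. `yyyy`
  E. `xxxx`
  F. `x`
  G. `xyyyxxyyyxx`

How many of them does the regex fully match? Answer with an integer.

A. `xxxxx` → match
B. `y` → match
C. `xxx` → match
D. `yyyy` → no match
E. `xxxx` → match
F. `x` → match
G. `xyyyxxyyyxx` → no match
Total matched: 5

5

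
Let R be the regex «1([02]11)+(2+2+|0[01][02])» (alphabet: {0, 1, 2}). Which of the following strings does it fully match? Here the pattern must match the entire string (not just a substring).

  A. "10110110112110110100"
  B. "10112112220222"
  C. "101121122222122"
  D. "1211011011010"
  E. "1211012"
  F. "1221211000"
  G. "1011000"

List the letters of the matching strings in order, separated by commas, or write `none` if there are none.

D, E, G

A → no match
B → no match
C → no match
D → match
E → match
F → no match
G → match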